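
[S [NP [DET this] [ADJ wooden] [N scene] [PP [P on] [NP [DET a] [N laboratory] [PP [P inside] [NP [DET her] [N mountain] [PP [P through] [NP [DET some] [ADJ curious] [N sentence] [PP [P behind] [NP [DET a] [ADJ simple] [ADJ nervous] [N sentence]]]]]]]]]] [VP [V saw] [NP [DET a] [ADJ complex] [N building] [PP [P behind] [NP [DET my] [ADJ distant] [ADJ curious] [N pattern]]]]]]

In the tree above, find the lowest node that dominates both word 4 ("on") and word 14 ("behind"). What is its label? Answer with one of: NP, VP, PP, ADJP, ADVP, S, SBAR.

PP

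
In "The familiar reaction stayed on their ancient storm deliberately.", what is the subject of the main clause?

"the familiar reaction" is the NP that combines with the VP headed by "stayed" to form the main clause — the subject.

the familiar reaction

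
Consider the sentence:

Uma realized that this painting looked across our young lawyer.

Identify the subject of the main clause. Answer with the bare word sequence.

Uma

In the main clause the verb is "realized"; the NP preceding it, "Uma", is the subject.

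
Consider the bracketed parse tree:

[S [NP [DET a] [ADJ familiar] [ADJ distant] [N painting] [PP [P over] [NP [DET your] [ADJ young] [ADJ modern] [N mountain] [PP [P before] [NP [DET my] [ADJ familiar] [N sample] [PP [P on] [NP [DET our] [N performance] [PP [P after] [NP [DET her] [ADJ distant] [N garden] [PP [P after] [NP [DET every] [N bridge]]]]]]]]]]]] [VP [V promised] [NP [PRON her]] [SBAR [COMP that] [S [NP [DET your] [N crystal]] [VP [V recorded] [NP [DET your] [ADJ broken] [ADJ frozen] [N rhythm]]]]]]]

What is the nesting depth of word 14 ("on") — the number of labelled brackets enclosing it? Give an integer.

Path from the root down to the word: S → NP → PP → NP → PP → NP → PP → P. That is 8 enclosing brackets.

8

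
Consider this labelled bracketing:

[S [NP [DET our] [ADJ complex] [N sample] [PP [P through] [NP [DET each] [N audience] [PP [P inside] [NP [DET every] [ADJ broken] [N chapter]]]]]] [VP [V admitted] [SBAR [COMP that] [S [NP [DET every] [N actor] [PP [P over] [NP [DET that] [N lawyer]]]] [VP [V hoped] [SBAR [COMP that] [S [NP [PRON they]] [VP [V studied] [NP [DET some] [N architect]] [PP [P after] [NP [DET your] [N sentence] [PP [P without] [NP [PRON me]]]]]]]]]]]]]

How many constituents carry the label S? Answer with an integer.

3

Listing each S by its span: [S our complex sample through each audience inside every broken chapter admitted that every actor over that lawyer hoped that they studied some architect after your sentence without me]; [S every actor over that lawyer hoped that they studied some architect after your sentence without me]; [S they studied some architect after your sentence without me] — that makes 3.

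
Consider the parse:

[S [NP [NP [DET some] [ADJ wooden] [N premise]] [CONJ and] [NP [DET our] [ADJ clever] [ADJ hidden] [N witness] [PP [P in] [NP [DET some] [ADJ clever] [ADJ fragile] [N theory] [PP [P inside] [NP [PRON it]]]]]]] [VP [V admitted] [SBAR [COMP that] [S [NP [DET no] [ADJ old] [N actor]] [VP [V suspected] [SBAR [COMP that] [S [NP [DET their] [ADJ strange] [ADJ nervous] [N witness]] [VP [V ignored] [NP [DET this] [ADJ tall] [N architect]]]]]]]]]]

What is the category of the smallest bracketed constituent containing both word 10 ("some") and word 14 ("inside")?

The smallest bracket enclosing both words is [NP some clever fragile theory inside it], so the label is NP.

NP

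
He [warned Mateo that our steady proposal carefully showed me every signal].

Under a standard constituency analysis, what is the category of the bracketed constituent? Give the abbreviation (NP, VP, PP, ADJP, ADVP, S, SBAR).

The bracketed span "warned Mateo that our steady proposal carefully showed me every signal" is headed by "warned", making it a verb phrase (VP).

VP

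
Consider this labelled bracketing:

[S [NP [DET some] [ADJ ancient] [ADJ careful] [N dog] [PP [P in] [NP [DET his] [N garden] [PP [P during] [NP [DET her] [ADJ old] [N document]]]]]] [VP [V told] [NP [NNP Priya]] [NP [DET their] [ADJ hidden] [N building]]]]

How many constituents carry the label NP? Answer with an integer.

5

The NP constituents are: [NP some ancient careful dog in his garden during her old document]; [NP his garden during her old document]; [NP her old document]; [NP Priya]; [NP their hidden building]. Total: 5.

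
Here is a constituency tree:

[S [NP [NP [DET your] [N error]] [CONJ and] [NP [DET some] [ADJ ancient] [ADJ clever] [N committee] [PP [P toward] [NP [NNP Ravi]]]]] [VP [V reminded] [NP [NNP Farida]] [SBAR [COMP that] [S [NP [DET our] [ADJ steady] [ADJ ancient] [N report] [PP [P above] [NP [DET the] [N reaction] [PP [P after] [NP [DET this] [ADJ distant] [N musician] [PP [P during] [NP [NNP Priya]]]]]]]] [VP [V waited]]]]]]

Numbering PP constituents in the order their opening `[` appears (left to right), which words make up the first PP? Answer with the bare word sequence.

toward Ravi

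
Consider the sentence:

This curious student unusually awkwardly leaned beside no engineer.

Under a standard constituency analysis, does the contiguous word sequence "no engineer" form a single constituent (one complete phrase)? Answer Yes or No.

Yes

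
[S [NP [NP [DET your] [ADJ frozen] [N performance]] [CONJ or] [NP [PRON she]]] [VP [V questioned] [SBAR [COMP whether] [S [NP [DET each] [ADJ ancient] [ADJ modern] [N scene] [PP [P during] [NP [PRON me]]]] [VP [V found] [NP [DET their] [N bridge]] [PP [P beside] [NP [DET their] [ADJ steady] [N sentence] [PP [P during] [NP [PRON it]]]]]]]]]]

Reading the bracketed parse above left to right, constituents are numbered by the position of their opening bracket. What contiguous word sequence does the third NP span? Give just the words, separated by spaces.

Opening `[NP` markers occur at word positions 1, 1, 5, 8, 13, 15, 18, 22; the third of these opens the constituent [NP she].

she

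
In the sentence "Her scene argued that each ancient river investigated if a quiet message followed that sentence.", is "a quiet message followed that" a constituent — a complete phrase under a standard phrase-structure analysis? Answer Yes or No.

No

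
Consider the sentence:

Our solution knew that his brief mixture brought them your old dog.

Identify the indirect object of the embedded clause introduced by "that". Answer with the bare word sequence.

Within the embedded clause introduced by "that", the indirect object of "brought" is "them".

them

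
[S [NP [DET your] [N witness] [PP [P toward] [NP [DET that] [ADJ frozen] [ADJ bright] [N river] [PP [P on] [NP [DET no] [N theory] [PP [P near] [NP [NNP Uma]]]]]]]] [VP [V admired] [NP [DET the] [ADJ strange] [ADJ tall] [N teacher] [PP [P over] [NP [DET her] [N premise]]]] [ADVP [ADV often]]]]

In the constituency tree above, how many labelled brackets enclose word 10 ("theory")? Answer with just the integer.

7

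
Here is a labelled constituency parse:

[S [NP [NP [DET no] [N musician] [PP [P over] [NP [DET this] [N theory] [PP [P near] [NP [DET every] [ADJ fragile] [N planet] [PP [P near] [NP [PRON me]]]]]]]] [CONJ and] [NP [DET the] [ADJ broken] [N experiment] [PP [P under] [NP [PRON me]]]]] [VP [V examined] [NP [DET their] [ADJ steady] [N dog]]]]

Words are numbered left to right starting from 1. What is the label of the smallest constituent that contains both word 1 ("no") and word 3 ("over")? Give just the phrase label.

NP

Both words fall inside [NP no musician over this theory near every fragile planet near me] (words 1–11), and no smaller constituent contains them both. Label: NP.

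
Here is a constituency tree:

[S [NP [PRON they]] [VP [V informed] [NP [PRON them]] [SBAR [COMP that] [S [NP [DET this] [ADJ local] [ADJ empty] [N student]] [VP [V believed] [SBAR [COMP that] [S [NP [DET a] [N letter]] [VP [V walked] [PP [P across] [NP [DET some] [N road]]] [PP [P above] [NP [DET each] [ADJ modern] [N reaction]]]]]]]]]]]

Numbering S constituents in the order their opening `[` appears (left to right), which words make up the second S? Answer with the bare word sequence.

this local empty student believed that a letter walked across some road above each modern reaction

The S opening brackets appear, in order, over: "they informed them that this local empty student believed that a letter walked across some road above each modern reaction"; "this local empty student believed that a letter walked across some road above each modern reaction"; "a letter walked across some road above each modern reaction". The second one spans "this local empty student believed that a letter walked across some road above each modern reaction".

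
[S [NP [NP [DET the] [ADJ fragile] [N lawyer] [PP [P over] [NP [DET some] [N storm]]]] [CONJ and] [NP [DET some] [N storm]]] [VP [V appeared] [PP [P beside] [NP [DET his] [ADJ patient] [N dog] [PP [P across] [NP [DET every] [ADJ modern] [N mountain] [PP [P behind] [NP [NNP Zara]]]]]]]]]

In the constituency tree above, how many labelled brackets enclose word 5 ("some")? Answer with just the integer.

The word sits inside DET, which is inside NP, inside PP, inside NP, inside NP, inside S — 6 brackets in all.

6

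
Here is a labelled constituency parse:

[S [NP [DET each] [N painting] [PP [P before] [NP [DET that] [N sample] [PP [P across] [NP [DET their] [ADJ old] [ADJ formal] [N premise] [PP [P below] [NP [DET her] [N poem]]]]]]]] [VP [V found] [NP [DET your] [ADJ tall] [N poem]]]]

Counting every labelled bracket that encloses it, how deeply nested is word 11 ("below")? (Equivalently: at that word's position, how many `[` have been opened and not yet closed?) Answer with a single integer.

8

Path from the root down to the word: S → NP → PP → NP → PP → NP → PP → P. That is 8 enclosing brackets.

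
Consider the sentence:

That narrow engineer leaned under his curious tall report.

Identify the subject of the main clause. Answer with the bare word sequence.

The subject of the main clause is the NP immediately before the verb "leaned": "that narrow engineer".

that narrow engineer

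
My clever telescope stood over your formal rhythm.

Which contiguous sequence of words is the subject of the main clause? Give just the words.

my clever telescope

In the main clause the verb is "stood"; the NP preceding it, "my clever telescope", is the subject.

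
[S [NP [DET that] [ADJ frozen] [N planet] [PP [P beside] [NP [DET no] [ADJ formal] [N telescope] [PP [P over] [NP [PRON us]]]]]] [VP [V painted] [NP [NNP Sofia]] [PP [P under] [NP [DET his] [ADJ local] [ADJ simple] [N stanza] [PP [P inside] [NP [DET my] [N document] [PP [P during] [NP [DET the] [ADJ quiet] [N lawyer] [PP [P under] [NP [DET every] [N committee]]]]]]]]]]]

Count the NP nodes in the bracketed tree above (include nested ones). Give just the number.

The NP constituents are: [NP that frozen planet beside no formal telescope over us]; [NP no formal telescope over us]; [NP us]; [NP Sofia]; [NP his local simple stanza inside my document during the quiet lawyer under every committee]; [NP my document during the quiet lawyer under every committee] …. Total: 8.

8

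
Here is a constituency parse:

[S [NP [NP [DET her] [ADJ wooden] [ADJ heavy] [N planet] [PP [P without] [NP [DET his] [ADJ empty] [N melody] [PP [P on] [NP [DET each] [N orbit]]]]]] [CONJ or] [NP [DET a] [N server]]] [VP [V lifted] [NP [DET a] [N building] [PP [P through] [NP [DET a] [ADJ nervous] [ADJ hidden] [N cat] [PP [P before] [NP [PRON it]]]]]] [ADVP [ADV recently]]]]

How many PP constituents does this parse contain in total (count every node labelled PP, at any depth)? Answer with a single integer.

Scanning left to right, an opening `[PP` appears at word positions 5, 9, 18, 23 — 4 in total.

4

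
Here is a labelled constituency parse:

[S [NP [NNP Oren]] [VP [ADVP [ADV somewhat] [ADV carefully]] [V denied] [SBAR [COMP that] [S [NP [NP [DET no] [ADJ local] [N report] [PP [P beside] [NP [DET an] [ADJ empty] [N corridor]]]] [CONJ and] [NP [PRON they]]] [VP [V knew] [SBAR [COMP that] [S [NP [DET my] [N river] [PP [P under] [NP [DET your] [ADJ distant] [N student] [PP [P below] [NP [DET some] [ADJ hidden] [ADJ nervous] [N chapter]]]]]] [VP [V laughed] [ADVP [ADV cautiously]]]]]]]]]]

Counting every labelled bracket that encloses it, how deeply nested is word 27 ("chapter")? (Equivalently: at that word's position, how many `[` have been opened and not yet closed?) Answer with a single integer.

Path from the root down to the word: S → VP → SBAR → S → VP → SBAR → S → NP → PP → NP → PP → NP → N. That is 13 enclosing brackets.

13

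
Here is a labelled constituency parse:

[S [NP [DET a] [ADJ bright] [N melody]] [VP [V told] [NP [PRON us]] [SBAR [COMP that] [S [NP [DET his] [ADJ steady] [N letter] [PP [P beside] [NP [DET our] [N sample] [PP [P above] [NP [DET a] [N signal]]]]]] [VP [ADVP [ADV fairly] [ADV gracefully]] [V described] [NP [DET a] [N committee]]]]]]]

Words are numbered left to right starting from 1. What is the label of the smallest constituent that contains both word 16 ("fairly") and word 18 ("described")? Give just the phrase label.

VP

Both words fall inside [VP fairly gracefully described a committee] (words 16–20), and no smaller constituent contains them both. Label: VP.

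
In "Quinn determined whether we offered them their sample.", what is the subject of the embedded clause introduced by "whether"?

The subject of the embedded clause introduced by "whether" is the NP immediately before the verb "offered": "we".

we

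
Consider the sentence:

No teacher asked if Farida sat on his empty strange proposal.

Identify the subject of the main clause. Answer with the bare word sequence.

no teacher

"no teacher" is the NP that combines with the VP headed by "asked" to form the main clause — the subject.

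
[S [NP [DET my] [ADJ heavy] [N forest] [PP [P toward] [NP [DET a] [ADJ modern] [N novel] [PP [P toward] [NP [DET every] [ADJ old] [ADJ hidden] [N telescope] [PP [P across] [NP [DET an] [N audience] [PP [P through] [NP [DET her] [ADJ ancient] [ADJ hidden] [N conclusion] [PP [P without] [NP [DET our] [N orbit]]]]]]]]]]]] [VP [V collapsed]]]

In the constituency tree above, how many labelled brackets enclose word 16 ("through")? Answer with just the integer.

10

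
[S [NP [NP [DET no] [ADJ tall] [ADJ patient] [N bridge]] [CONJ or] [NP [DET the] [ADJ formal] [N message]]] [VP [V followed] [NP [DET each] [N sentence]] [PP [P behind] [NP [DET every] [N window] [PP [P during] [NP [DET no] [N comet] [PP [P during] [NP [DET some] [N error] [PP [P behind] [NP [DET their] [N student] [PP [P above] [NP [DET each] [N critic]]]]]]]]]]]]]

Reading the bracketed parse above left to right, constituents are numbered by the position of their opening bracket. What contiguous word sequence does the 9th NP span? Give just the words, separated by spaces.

In left-to-right order the NP constituents are "no tall patient bridge or the formal message"; "no tall patient bridge"; "the formal message"; "each sentence"; "every window during no comet during some error behind their student above each critic"; "no comet during some error behind their student above each critic"; "some error behind their student above each critic"; "their student above each critic"; "each critic". Number 9 is "each critic".

each critic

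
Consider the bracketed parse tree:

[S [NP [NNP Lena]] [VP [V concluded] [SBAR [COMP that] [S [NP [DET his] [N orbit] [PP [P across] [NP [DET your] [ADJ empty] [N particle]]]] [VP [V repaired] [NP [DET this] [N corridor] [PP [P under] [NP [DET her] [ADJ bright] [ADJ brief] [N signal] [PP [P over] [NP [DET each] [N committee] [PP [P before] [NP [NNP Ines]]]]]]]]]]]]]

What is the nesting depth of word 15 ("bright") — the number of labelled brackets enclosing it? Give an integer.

9

Path from the root down to the word: S → VP → SBAR → S → VP → NP → PP → NP → ADJ. That is 9 enclosing brackets.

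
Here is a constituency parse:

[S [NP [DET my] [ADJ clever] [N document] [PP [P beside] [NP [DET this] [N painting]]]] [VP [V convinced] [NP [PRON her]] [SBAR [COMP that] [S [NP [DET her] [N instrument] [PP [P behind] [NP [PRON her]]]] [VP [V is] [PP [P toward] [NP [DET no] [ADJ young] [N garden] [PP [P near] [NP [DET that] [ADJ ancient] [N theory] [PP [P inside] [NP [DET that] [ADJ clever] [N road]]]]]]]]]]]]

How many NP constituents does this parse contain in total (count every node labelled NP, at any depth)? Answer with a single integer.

The NP constituents are: [NP my clever document beside this painting]; [NP this painting]; [NP her]; [NP her instrument behind her]; [NP her]; [NP no young garden near that ancient theory inside that clever road] …. Total: 8.

8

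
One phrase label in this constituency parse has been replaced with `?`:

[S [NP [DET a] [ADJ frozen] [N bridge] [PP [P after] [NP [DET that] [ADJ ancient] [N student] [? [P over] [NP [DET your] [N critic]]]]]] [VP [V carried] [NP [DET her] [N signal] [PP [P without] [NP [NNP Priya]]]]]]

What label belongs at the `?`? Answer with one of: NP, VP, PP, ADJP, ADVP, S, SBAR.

Looking at what the `?` directly dominates — P 'over', NP — this is a prepositional phrase (PP).

PP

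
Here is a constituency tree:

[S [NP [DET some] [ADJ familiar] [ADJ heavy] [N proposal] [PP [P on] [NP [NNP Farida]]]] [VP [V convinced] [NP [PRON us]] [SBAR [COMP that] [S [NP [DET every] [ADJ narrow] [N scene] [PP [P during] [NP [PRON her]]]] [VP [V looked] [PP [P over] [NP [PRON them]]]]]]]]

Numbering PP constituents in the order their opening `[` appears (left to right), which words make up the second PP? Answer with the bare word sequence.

Opening `[PP` markers occur at word positions 5, 13, 16; the second of these opens the constituent [PP during her].

during her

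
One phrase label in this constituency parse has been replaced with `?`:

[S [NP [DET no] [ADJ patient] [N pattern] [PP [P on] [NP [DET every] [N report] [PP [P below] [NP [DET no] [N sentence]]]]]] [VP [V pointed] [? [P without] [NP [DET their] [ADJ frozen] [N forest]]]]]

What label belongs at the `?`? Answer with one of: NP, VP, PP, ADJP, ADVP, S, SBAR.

PP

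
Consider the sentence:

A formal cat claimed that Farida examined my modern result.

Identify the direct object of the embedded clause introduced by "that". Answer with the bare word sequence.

Within the embedded clause introduced by "that", the direct object of "examined" is "my modern result".

my modern result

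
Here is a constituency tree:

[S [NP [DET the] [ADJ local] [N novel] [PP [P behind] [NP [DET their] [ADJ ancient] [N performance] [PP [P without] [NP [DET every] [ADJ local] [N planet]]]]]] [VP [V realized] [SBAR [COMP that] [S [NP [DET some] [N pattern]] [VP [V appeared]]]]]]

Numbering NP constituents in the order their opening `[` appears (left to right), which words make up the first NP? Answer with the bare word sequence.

The NP opening brackets appear, in order, over: "the local novel behind their ancient performance without every local planet"; "their ancient performance without every local planet"; "every local planet"; "some pattern". The first one spans "the local novel behind their ancient performance without every local planet".

the local novel behind their ancient performance without every local planet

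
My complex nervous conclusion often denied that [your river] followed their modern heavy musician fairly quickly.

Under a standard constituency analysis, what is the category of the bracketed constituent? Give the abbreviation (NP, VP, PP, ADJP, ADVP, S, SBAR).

NP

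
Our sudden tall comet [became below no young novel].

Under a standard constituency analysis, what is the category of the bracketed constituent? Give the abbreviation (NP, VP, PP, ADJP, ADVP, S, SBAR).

VP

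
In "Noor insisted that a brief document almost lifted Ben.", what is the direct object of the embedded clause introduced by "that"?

Ben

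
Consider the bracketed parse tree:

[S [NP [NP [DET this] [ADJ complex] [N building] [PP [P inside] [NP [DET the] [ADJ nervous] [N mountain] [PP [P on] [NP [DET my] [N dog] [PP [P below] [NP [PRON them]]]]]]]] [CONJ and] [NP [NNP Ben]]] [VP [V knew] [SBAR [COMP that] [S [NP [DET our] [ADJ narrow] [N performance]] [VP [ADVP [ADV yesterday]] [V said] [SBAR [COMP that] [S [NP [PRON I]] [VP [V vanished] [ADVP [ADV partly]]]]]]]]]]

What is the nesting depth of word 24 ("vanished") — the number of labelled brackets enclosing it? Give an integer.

Path from the root down to the word: S → VP → SBAR → S → VP → SBAR → S → VP → V. That is 9 enclosing brackets.

9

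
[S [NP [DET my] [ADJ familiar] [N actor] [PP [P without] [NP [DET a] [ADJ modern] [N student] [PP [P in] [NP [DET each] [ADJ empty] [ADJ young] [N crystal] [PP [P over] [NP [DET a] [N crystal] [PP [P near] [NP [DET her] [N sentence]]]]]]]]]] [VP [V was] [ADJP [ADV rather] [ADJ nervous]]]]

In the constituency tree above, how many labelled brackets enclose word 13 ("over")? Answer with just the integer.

Counting open brackets not yet closed at "over": [S [NP [PP [NP [PP [NP [PP [P = 8.

8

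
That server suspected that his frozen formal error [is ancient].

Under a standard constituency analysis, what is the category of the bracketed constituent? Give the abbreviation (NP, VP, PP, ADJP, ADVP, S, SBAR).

"is" is the head of the bracketed span, so the span is a verb phrase: VP.

VP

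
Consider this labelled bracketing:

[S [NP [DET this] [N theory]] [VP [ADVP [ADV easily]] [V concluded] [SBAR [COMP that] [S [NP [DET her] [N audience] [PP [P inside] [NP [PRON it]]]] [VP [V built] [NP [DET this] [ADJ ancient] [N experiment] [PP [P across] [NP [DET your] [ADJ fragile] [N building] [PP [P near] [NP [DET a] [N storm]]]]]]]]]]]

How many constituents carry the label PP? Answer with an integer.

3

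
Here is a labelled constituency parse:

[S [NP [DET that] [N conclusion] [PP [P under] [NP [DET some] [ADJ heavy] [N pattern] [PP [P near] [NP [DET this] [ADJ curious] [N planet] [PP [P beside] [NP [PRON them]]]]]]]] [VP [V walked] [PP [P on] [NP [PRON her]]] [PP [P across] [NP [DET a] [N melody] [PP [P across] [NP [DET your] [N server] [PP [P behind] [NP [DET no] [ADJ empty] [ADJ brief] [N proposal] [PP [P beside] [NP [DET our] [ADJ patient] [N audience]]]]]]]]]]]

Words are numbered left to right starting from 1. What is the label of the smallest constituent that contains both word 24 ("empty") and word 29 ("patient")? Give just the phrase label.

NP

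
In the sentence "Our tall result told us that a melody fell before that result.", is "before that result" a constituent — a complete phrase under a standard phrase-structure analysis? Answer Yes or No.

Yes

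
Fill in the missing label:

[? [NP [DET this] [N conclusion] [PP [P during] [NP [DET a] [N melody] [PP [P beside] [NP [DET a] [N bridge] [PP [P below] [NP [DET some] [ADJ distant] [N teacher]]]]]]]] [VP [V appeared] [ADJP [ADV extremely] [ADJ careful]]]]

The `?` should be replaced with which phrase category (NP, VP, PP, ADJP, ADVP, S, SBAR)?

S

Looking at what the `?` directly dominates — NP, VP — this is a clause (S).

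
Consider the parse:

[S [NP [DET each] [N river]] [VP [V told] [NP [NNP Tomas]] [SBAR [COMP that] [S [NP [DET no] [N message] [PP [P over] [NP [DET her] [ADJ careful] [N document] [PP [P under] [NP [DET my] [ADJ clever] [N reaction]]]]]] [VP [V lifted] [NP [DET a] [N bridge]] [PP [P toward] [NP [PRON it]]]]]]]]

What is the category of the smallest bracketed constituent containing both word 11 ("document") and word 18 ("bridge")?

The smallest bracket enclosing both words is [S no message over her careful document under my clever reaction lifted a bridge toward it], so the label is S.

S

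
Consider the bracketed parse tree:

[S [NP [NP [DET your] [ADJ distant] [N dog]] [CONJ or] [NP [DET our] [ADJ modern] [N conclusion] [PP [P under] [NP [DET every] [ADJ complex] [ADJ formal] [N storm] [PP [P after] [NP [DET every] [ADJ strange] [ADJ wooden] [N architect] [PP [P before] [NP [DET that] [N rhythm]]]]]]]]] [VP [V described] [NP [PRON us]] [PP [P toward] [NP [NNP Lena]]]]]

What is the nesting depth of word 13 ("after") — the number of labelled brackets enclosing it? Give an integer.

Counting open brackets not yet closed at "after": [S [NP [NP [PP [NP [PP [P = 7.

7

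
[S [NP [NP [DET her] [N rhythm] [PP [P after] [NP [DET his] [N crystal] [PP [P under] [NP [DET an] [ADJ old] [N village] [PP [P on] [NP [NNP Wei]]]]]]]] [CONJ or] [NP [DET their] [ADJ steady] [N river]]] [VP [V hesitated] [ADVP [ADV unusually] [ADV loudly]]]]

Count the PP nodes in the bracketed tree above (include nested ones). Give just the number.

3

The PP constituents are: [PP after his crystal under an old village on Wei]; [PP under an old village on Wei]; [PP on Wei]. Total: 3.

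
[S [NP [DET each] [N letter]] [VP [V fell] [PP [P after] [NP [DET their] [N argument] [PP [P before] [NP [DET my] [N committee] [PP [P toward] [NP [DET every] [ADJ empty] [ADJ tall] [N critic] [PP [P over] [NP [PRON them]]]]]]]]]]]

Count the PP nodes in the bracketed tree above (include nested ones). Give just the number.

Listing each PP by its span: [PP after their argument before my committee toward every empty tall critic over them]; [PP before my committee toward every empty tall critic over them]; [PP toward every empty tall critic over them]; [PP over them] — that makes 4.

4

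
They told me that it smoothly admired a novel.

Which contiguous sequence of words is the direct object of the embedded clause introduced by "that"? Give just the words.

a novel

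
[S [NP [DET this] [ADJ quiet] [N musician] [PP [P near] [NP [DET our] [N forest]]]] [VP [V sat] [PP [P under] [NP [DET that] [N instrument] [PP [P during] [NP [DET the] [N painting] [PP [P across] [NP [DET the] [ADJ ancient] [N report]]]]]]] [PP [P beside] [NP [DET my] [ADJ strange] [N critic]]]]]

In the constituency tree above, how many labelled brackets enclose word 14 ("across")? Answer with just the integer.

8

The word sits inside P, which is inside PP, inside NP, inside PP, inside NP, inside PP, inside VP, inside S — 8 brackets in all.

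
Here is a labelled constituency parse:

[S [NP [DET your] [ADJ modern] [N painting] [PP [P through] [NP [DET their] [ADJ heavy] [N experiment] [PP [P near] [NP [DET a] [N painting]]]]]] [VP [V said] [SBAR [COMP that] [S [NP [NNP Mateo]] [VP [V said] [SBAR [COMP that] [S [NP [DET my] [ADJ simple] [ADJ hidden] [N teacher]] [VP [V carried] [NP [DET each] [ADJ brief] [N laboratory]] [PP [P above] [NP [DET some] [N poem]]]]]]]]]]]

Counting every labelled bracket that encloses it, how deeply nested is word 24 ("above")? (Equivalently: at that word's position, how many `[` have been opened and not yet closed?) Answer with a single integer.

10

Counting open brackets not yet closed at "above": [S [VP [SBAR [S [VP [SBAR [S [VP [PP [P = 10.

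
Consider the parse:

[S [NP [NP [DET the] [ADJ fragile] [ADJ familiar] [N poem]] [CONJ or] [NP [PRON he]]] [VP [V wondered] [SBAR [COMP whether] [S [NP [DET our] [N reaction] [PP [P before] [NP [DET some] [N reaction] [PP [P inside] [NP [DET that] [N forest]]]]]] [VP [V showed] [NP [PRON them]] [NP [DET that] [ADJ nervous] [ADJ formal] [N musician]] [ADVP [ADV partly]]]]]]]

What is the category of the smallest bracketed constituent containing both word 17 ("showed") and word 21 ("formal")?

VP

Word 17 lies under S → VP → SBAR → S → VP → V; word 21 lies under S → VP → SBAR → S → VP → NP → ADJ. The lowest shared node is the VP.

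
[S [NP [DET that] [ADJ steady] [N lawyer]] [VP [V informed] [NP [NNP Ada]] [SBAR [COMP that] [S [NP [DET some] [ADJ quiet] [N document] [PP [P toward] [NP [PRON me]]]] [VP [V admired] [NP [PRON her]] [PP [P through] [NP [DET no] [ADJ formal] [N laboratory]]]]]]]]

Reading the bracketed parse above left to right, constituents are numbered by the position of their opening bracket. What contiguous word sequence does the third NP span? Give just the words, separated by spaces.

some quiet document toward me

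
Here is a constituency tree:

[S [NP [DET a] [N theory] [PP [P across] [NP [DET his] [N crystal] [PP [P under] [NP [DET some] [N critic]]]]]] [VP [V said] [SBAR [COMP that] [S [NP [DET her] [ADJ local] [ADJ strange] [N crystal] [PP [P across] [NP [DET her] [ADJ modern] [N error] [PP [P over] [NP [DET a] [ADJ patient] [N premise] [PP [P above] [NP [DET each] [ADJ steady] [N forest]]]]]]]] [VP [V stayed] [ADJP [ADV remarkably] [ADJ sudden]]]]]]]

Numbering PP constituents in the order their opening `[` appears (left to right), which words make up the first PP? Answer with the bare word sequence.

Opening `[PP` markers occur at word positions 3, 6, 15, 19, 23; the first of these opens the constituent [PP across his crystal under some critic].

across his crystal under some critic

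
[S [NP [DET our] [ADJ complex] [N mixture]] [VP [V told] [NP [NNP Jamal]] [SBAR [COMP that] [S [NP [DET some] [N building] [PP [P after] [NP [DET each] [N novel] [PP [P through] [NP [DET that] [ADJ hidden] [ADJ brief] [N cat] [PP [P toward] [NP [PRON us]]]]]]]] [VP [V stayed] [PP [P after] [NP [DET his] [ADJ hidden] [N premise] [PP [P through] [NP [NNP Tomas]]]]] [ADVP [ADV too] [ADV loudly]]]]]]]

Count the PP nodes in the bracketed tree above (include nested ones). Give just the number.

Listing each PP by its span: [PP after each novel through that hidden brief cat toward us]; [PP through that hidden brief cat toward us]; [PP toward us]; [PP after his hidden premise through Tomas]; [PP through Tomas] — that makes 5.

5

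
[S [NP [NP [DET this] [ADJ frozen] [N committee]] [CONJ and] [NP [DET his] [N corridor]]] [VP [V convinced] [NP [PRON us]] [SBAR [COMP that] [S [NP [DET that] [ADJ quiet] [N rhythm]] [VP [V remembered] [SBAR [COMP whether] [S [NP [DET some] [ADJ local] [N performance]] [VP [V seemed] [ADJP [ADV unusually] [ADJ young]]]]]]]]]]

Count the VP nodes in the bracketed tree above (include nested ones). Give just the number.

3

The VP constituents are: [VP convinced us that that quiet rhythm remembered whether some local performance seemed unusually young]; [VP remembered whether some local performance seemed unusually young]; [VP seemed unusually young]. Total: 3.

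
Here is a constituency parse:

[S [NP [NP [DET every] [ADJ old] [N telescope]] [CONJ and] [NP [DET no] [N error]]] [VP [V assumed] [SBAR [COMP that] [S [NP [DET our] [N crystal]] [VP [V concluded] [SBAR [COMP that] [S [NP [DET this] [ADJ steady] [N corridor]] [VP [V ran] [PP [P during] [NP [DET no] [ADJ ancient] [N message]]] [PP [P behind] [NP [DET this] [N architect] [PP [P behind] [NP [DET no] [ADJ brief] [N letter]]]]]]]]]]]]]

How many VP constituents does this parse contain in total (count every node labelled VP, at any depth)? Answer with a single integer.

3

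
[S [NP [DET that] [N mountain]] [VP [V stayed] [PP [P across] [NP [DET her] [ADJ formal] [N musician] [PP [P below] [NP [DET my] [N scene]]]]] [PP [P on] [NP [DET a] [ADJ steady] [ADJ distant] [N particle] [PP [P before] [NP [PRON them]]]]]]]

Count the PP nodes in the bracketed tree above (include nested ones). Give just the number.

Listing each PP by its span: [PP across her formal musician below my scene]; [PP below my scene]; [PP on a steady distant particle before them]; [PP before them] — that makes 4.

4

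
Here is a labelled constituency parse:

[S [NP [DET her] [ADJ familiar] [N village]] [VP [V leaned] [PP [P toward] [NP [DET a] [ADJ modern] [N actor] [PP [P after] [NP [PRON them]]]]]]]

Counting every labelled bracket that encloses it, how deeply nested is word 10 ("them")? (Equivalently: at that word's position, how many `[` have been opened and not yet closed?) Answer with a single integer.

7

The word sits inside PRON, which is inside NP, inside PP, inside NP, inside PP, inside VP, inside S — 7 brackets in all.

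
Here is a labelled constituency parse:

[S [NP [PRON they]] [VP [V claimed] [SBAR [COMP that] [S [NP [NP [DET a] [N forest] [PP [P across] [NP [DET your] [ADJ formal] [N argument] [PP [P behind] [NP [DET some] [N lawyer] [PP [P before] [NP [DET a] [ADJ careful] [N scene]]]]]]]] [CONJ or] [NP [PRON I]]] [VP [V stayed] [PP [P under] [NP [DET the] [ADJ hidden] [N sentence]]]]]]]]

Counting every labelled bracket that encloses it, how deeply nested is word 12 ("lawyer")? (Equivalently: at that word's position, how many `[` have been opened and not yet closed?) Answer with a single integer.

11

Path from the root down to the word: S → VP → SBAR → S → NP → NP → PP → NP → PP → NP → N. That is 11 enclosing brackets.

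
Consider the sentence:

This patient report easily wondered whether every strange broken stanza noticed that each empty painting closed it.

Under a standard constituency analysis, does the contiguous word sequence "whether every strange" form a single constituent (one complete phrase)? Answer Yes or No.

The sequence begins inside the complementizer "whether" and ends inside the clause "every strange broken stanza noticed that each empty painting closed it"; it crosses a phrase boundary, so no single node in the tree spans exactly those words.

No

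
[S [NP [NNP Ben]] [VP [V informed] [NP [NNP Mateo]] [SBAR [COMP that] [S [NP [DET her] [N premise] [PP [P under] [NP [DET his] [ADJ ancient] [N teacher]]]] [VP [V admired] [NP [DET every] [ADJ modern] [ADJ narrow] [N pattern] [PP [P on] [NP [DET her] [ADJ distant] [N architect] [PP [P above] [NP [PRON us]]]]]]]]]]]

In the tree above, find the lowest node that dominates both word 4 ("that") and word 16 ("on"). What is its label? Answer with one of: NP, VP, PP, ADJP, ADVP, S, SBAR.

The smallest bracket enclosing both words is [SBAR that her premise under his ancient teacher admired every modern narrow pattern on her distant architect above us], so the label is SBAR.

SBAR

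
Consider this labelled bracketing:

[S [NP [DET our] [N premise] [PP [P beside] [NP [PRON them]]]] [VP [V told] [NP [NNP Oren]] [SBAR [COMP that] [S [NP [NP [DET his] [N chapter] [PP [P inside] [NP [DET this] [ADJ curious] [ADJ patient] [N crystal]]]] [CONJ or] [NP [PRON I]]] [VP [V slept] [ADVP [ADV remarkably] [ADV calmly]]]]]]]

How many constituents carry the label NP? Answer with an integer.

The NP constituents are: [NP our premise beside them]; [NP them]; [NP Oren]; [NP his chapter inside this curious patient crystal or I]; [NP his chapter inside this curious patient crystal]; [NP this curious patient crystal] …. Total: 7.

7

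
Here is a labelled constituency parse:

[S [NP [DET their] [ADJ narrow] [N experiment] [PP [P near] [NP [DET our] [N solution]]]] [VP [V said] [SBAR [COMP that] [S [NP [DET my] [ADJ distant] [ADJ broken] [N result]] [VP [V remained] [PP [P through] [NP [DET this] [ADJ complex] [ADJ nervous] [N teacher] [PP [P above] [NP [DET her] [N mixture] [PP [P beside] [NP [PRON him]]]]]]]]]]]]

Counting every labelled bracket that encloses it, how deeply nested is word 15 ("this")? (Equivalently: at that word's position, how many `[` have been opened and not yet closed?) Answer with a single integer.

8

The word sits inside DET, which is inside NP, inside PP, inside VP, inside S, inside SBAR, inside VP, inside S — 8 brackets in all.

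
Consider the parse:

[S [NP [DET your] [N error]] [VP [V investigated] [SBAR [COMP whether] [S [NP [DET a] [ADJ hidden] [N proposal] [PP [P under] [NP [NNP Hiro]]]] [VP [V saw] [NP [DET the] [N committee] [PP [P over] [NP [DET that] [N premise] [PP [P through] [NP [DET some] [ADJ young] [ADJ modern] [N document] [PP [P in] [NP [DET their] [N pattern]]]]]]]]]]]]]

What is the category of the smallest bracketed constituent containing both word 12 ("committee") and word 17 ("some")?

NP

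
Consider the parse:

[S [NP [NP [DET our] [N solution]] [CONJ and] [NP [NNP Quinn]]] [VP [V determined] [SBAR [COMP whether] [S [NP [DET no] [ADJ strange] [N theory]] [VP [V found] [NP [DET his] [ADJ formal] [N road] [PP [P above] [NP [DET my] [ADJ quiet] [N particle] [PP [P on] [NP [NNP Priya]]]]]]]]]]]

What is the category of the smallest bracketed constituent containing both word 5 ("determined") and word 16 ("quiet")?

VP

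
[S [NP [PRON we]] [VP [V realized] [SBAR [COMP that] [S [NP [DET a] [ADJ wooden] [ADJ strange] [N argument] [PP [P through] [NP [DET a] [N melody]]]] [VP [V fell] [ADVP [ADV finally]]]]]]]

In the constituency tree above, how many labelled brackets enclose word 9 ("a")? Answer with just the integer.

8

Counting open brackets not yet closed at "a": [S [VP [SBAR [S [NP [PP [NP [DET = 8.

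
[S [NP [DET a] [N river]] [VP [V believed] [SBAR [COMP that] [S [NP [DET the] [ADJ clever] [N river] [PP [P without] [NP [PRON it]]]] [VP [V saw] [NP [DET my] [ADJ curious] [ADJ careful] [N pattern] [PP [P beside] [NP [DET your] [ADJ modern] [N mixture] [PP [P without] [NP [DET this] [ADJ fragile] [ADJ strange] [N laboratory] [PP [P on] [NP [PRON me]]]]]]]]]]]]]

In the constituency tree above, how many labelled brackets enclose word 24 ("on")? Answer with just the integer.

Path from the root down to the word: S → VP → SBAR → S → VP → NP → PP → NP → PP → NP → PP → P. That is 12 enclosing brackets.

12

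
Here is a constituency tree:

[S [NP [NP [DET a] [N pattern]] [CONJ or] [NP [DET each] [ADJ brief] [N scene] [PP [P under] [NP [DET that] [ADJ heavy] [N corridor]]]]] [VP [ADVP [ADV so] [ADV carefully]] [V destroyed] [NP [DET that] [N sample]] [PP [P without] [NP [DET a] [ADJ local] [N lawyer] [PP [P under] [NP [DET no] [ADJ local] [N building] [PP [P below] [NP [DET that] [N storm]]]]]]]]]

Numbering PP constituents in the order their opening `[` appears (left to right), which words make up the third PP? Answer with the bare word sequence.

under no local building below that storm

Opening `[PP` markers occur at word positions 7, 16, 20, 24; the third of these opens the constituent [PP under no local building below that storm].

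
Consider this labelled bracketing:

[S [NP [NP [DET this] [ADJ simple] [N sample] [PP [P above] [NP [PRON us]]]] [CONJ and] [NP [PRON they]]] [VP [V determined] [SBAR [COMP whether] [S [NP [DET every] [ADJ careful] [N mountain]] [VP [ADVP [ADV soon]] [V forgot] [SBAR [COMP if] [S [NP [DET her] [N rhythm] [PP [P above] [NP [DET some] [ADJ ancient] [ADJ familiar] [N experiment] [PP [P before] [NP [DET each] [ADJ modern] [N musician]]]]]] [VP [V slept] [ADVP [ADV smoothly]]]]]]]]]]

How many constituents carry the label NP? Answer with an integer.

8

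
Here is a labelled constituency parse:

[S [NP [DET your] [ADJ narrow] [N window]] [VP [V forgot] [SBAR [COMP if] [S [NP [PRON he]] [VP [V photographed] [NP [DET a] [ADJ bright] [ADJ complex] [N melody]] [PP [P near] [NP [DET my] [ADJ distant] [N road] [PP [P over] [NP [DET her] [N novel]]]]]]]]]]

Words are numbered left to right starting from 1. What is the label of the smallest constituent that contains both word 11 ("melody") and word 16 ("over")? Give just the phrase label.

VP

Word 11 lies under S → VP → SBAR → S → VP → NP → N; word 16 lies under S → VP → SBAR → S → VP → PP → NP → PP → P. The lowest shared node is the VP.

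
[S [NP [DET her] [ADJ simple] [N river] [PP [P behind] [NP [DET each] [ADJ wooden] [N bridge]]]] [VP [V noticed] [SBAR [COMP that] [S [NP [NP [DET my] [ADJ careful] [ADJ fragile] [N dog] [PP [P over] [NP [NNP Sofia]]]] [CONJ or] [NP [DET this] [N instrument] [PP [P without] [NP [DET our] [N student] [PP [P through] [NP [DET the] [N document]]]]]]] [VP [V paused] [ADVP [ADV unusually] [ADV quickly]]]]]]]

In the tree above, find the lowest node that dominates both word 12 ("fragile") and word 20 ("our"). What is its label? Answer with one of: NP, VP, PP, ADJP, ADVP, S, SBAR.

NP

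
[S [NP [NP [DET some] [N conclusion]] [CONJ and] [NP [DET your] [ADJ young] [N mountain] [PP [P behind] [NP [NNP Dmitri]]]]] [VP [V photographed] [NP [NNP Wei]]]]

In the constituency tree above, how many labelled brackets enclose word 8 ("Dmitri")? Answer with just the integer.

The word sits inside NNP, which is inside NP, inside PP, inside NP, inside NP, inside S — 6 brackets in all.

6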